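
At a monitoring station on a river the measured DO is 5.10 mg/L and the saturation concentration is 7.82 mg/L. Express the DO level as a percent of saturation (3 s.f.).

65.2 % saturation

% saturation = C/C_s × 100 = 5.10/7.82 × 100 = 65.2 %.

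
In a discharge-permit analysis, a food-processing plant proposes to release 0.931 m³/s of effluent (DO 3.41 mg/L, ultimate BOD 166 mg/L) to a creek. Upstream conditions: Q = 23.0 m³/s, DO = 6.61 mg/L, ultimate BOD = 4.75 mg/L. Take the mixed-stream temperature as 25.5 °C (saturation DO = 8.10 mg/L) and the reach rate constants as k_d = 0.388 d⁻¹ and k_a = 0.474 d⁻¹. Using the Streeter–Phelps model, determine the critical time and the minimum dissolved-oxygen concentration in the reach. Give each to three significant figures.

Mixed DO = (23.0×6.61 + 0.931×3.41)/(23.0+0.931) = 155.2/23.93 = 6.486 mg/L.
Mixed L₀ = (23.0×4.75 + 0.931×166)/(23.93) = 263.8/23.93 = 11.02 mg/L.
Initial deficit D₀ = C_s − DO₀ = 8.10 − 6.486 = 1.614 mg/L.
t_c = (1/0.08600) ln[(0.474/0.388)(1 − 1.614×0.08600/(0.388×11.02))] = 11.63 × ln(1.182) = 1.944 d.
D_c = (0.388/0.474) × 11.02 × e^(−0.388×1.944) = 0.8186 × 11.02 × 0.4703 = 4.244 mg/L.
Minimum DO = 8.10 − 4.244 = 3.856 mg/L.

t_c ≈ 1.94 d; minimum DO ≈ 3.86 mg/L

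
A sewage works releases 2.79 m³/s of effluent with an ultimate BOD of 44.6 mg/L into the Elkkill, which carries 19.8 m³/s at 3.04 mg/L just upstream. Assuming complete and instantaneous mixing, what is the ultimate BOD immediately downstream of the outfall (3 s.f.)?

Flow-weighted mixing: C = (Q_r C_r + Q_w C_w)/(Q_r + Q_w)
= (19.8×3.04 + 2.79×44.6)/(19.8 + 2.79) = 184.6/22.59 = 8.173 mg/L.

8.17 mg/L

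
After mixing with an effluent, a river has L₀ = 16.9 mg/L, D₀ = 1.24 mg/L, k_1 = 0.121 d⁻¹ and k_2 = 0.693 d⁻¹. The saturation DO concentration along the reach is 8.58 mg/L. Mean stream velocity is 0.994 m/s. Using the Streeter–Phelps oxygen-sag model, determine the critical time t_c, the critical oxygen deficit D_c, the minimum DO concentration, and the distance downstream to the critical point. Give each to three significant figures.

t_c = [1/(k_2−k_1)] ln[(k_2/k_1)(1 − D₀(k_2−k_1)/(k_1 L₀))]
= [1/(0.693−0.121)] ln[(0.693/0.121)(1 − 1.24×0.5720/(0.121×16.9))]
= (1/0.5720) ln[5.727 × 0.6531] = 1.748 × ln(3.741) = 1.748 × 1.319 = 2.306 d.
L(t_c) = L₀ e^(−k_1 t_c) = 16.9 × 0.7565 = 12.78 mg/L, and at the critical point k_2 D_c = k_1 L, so D_c = (0.121/0.693) × 12.78 = 2.232 mg/L.
Minimum DO = C_s − D_c = 8.58 − 2.232 = 6.348 mg/L.
x_c = v t_c = 0.994 m/s × 2.306 d × 86400 s/d = 198100 m ≈ 198 km.

t_c ≈ 2.31 d; D_c ≈ 2.23 mg/L; min DO ≈ 6.35 mg/L; x_c ≈ 198 km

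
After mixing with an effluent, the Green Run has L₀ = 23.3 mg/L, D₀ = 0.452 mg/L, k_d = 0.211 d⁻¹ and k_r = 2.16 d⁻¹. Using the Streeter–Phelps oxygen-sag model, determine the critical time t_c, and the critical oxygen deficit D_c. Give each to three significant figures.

t_c ≈ 1.09 d; D_c ≈ 1.81 mg/L

At the critical point dD/dt = 0, so k_d L₀ e^(−k_d t) = k_r D. Substituting D(t) from the Streeter–Phelps equation and solving for t gives
t_c = ln[(k_r/k_d)(1 − D₀(k_r−k_d)/(k_d L₀))] / (k_r−k_d).
Here k_r−k_d = 1.949 d⁻¹ and 1 − D₀(k_r−k_d)/(k_d L₀) = 1 − 0.452×1.949/(0.211×23.3) = 0.8208, so
t_c = ln(10.24 × 0.8208) / 1.949 = 2.129 / 1.949 = 1.092 d.
D_c = (k_d/k_r) L₀ e^(−k_d t_c) = (0.211/2.16) × 23.3 × e^(−0.211×1.092) = 0.09769 × 23.3 × 0.7942 = 1.808 mg/L.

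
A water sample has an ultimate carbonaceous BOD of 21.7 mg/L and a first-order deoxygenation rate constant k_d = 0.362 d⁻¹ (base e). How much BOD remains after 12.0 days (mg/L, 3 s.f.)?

L_t = L₀ e^(−k_d t) = 21.7 × e^(−0.362×12.0) = 21.7 × 0.01298 = 0.2818 mg/L.

L ≈ 0.282 mg/L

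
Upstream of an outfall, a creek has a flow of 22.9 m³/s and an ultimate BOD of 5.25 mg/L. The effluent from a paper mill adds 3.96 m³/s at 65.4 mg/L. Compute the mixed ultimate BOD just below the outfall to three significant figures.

Flow-weighted mixing: C = (Q_r C_r + Q_w C_w)/(Q_r + Q_w)
= (22.9×5.25 + 3.96×65.4)/(22.9 + 3.96) = 379.2/26.86 = 14.12 mg/L.

14.1 mg/L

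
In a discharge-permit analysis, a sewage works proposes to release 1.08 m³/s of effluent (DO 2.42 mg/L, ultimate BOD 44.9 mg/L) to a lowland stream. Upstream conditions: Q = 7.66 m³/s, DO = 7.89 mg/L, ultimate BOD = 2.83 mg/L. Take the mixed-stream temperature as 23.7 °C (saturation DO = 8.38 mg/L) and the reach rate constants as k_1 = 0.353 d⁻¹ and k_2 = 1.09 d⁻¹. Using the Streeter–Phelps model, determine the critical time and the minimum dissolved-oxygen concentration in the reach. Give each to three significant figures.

t_c ≈ 1.04 d; minimum DO ≈ 6.58 mg/L

Mixed DO = (7.66×7.89 + 1.08×2.42)/(7.66+1.08) = 63.05/8.740 = 7.214 mg/L.
Mixed L₀ = (7.66×2.83 + 1.08×44.9)/(8.740) = 70.17/8.740 = 8.029 mg/L.
Initial deficit D₀ = C_s − DO₀ = 8.38 − 7.214 = 1.166 mg/L.
t_c = (1/0.7370) ln[(1.09/0.353)(1 − 1.166×0.7370/(0.353×8.029))] = 1.357 × ln(2.152) = 1.040 d.
D_c = (0.353/1.09) × 8.029 × e^(−0.353×1.040) = 0.3239 × 8.029 × 0.6928 = 1.801 mg/L.
Minimum DO = 8.38 − 1.801 = 6.579 mg/L.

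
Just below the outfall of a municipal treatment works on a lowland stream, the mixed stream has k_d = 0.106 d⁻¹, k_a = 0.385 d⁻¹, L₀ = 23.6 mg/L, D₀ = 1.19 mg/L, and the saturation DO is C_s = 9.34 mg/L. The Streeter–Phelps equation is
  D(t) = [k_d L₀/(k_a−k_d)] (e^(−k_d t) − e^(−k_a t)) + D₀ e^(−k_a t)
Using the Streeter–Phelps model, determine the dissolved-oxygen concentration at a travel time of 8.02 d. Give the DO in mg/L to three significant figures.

DO ≈ 5.86 mg/L

k_d L₀/(k_a−k_d) = 0.106×23.6/(0.385−0.106) = 2.502/0.2790 = 8.966 mg/L.
e^(−k_d t) = e^(−0.106×8.020) = 0.4274; e^(−k_a t) = e^(−0.385×8.020) = 0.04561.
D = 8.966 × (0.4274 − 0.04561) + 1.19 × 0.04561 = 3.423 + 0.05427 = 3.477 mg/L.
DO = C_s − D = 9.34 − 3.477 = 5.863 mg/L.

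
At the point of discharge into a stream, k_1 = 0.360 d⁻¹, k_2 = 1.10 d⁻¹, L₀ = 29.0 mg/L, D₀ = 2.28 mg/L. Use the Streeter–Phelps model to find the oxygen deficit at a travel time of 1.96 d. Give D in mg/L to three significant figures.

k_1 L₀/(k_2−k_1) = 0.360×29.0/(1.10−0.360) = 10.44/0.7400 = 14.11 mg/L.
e^(−k_1 t) = e^(−0.360×1.960) = 0.4938; e^(−k_2 t) = e^(−1.10×1.960) = 0.1158.
D = 14.11 × (0.4938 − 0.1158) + 2.28 × 0.1158 = 5.333 + 0.2640 = 5.597 mg/L.

D ≈ 5.60 mg/L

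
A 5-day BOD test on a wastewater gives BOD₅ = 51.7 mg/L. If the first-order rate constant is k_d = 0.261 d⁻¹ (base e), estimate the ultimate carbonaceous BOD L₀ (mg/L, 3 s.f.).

BOD₅ = L₀(1 − e^(−5k_d)) ⇒ L₀ = BOD₅ / (1 − e^(−5×0.261))
= 51.7 / (1 − 0.2712) = 51.7 / 0.7288 = 70.94 mg/L.

L₀ ≈ 70.9 mg/L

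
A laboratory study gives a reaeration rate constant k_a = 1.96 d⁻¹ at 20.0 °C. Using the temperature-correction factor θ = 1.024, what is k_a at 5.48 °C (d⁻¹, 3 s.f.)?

k_a(T₂) = k_a(T₁) · θ^(T₂−T₁) = 1.96 × 1.024^(5.48−20.0)
= 1.96 × 1.024^-14.5 = 1.96 × 0.7087 = 1.389 d⁻¹.

k_a ≈ 1.39 d⁻¹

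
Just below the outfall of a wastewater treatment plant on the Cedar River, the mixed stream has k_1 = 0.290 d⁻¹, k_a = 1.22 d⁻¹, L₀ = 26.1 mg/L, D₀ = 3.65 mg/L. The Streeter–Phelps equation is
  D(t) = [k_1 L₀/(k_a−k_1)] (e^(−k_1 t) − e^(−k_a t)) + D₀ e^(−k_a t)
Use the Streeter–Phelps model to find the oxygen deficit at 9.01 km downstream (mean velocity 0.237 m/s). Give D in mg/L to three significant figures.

Travel time t = x/v = 9.01 km / (0.237 m/s) = 9010 m / 0.237 m/s = 38020 s = 0.4400 d.
k_1 L₀/(k_a−k_1) = 0.290×26.1/(1.22−0.290) = 7.569/0.9300 = 8.139 mg/L.
e^(−k_1 t) = e^(−0.290×0.4400) = 0.8802; e^(−k_a t) = e^(−1.22×0.4400) = 0.5846.
D = 8.139 × (0.8802 − 0.5846) + 3.65 × 0.5846 = 2.406 + 2.134 = 4.540 mg/L.

D ≈ 4.54 mg/L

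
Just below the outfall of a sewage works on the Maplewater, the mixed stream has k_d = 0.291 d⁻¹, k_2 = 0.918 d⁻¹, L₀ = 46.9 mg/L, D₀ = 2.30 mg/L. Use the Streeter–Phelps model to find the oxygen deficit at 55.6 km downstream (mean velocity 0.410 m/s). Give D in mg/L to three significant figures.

Travel time t = x/v = 55.6 km / (0.410 m/s) = 55600 m / 0.410 m/s = 135600 s = 1.570 d.
k_d L₀/(k_2−k_d) = 0.291×46.9/(0.918−0.291) = 13.65/0.6270 = 21.77 mg/L.
e^(−k_d t) = e^(−0.291×1.570) = 0.6333; e^(−k_2 t) = e^(−0.918×1.570) = 0.2367.
D = 21.77 × (0.6333 − 0.2367) + 2.30 × 0.2367 = 8.633 + 0.5445 = 9.178 mg/L.

D ≈ 9.18 mg/L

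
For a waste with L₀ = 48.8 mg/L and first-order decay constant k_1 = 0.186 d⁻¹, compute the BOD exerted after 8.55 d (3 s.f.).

y_t = L₀(1 − e^(−k_1 t)) = 48.8 × (1 − e^(−0.186×8.55))
= 48.8 × (1 − 0.2039) = 48.8 × 0.7961 = 38.85 mg/L.

y ≈ 38.9 mg/L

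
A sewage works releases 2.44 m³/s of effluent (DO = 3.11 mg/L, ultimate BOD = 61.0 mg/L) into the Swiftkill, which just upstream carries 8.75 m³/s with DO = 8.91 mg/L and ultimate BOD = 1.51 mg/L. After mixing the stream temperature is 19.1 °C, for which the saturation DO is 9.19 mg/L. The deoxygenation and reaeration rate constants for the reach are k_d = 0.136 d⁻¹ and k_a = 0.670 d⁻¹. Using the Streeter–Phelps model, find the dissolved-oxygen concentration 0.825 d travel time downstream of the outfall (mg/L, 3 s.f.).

DO ≈ 7.13 mg/L

Mixed DO = (8.75×8.91 + 2.44×3.11)/(8.75+2.44) = 85.55/11.19 = 7.645 mg/L.
Mixed L₀ = (8.75×1.51 + 2.44×61.0)/(11.19) = 162.1/11.19 = 14.48 mg/L.
Initial deficit D₀ = C_s − DO₀ = 9.19 − 7.645 = 1.545 mg/L.
D(0.825) = [0.136×14.48/(0.670−0.136)](e^(−0.136×0.825) − e^(−0.670×0.825)) + 1.545 e^(−0.670×0.825)
= 3.688 × (0.8939 − 0.5754) + 1.545 × 0.5754 = 2.063 mg/L.
DO = 9.19 − 2.063 = 7.127 mg/L.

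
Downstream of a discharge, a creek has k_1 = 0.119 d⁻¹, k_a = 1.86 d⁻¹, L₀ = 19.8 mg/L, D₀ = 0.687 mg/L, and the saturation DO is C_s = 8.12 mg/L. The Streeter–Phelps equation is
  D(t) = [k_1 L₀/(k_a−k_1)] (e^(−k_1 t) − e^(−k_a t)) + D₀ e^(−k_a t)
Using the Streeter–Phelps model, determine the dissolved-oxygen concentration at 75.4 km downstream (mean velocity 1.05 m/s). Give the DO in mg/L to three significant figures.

Travel time t = x/v = 75.4 km / (1.05 m/s) = 75400 m / 1.05 m/s = 71810 s = 0.8311 d.
k_1 L₀/(k_a−k_1) = 0.119×19.8/(1.86−0.119) = 2.356/1.741 = 1.353 mg/L.
e^(−k_1 t) = e^(−0.119×0.8311) = 0.9058; e^(−k_a t) = e^(−1.86×0.8311) = 0.2131.
D = 1.353 × (0.9058 − 0.2131) + 0.687 × 0.2131 = 0.9375 + 0.1464 = 1.084 mg/L.
DO = C_s − D = 8.12 − 1.084 = 7.036 mg/L.

DO ≈ 7.04 mg/L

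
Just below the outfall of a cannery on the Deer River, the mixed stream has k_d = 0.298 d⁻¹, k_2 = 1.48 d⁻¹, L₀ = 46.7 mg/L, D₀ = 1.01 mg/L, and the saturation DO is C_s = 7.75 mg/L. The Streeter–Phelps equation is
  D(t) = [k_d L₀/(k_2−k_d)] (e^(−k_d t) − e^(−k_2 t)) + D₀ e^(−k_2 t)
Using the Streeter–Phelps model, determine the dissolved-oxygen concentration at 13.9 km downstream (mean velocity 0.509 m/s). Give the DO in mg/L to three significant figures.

DO ≈ 3.78 mg/L

Travel time t = x/v = 13.9 km / (0.509 m/s) = 13900 m / 0.509 m/s = 27310 s = 0.3161 d.
k_d L₀/(k_2−k_d) = 0.298×46.7/(1.48−0.298) = 13.92/1.182 = 11.77 mg/L.
e^(−k_d t) = e^(−0.298×0.3161) = 0.9101; e^(−k_2 t) = e^(−1.48×0.3161) = 0.6264.
D = 11.77 × (0.9101 − 0.6264) + 1.01 × 0.6264 = 3.340 + 0.6327 = 3.973 mg/L.
DO = C_s − D = 7.75 − 3.973 = 3.777 mg/L.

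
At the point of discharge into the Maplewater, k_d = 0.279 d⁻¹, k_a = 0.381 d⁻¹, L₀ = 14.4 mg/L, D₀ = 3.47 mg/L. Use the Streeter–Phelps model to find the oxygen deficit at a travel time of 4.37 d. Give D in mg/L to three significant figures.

k_d L₀/(k_a−k_d) = 0.279×14.4/(0.381−0.279) = 4.018/0.1020 = 39.39 mg/L.
e^(−k_d t) = e^(−0.279×4.370) = 0.2955; e^(−k_a t) = e^(−0.381×4.370) = 0.1892.
D = 39.39 × (0.2955 − 0.1892) + 3.47 × 0.1892 = 4.185 + 0.6565 = 4.842 mg/L.

D ≈ 4.84 mg/L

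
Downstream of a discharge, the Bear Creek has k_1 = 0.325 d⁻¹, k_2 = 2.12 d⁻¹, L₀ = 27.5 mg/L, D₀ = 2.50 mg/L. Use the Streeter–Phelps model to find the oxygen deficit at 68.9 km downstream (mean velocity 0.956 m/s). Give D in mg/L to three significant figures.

Travel time t = x/v = 68.9 km / (0.956 m/s) = 68900 m / 0.956 m/s = 72070 s = 0.8342 d.
k_1 L₀/(k_2−k_1) = 0.325×27.5/(2.12−0.325) = 8.938/1.795 = 4.979 mg/L.
e^(−k_1 t) = e^(−0.325×0.8342) = 0.7625; e^(−k_2 t) = e^(−2.12×0.8342) = 0.1706.
D = 4.979 × (0.7625 − 0.1706) + 2.50 × 0.1706 = 2.947 + 0.4265 = 3.374 mg/L.

D ≈ 3.37 mg/L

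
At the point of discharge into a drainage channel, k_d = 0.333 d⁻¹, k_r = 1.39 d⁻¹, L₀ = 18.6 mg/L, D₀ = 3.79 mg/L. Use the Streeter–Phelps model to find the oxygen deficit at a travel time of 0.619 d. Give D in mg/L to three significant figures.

k_d L₀/(k_r−k_d) = 0.333×18.6/(1.39−0.333) = 6.194/1.057 = 5.860 mg/L.
e^(−k_d t) = e^(−0.333×0.6190) = 0.8137; e^(−k_r t) = e^(−1.39×0.6190) = 0.4230.
D = 5.860 × (0.8137 − 0.4230) + 3.79 × 0.4230 = 2.290 + 1.603 = 3.893 mg/L.

D ≈ 3.89 mg/L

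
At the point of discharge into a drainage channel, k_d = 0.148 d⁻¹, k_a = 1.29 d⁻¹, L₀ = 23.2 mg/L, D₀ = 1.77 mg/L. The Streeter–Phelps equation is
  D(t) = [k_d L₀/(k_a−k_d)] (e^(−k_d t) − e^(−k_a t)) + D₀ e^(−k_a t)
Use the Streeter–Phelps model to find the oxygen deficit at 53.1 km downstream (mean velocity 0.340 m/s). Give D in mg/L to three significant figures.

D ≈ 2.18 mg/L

Travel time t = x/v = 53.1 km / (0.340 m/s) = 53100 m / 0.340 m/s = 156200 s = 1.808 d.
k_d L₀/(k_a−k_d) = 0.148×23.2/(1.29−0.148) = 3.434/1.142 = 3.007 mg/L.
e^(−k_d t) = e^(−0.148×1.808) = 0.7653; e^(−k_a t) = e^(−1.29×1.808) = 0.09712.
D = 3.007 × (0.7653 − 0.09712) + 1.77 × 0.09712 = 2.009 + 0.1719 = 2.181 mg/L.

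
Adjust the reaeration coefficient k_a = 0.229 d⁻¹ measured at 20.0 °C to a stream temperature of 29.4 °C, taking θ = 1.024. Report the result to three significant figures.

k_a ≈ 0.286 d⁻¹

k_a(T₂) = k_a(T₁) · θ^(T₂−T₁) = 0.229 × 1.024^(29.4−20.0)
= 0.229 × 1.024^9.40 = 0.229 × 1.250 = 0.2862 d⁻¹.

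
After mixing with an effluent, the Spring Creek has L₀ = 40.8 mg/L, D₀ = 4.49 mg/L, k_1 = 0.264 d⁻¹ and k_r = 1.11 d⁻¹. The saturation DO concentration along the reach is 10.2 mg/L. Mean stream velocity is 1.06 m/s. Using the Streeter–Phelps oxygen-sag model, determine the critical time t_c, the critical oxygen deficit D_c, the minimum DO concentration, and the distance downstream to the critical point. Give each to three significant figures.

With k_r/k_1 = 4.205 and 1 − D₀(k_r−k_1)/(k_1 L₀) = 0.6473,
t_c = ln(4.205 × 0.6473) / (1.11 − 0.264) = ln(2.722) / 0.8460 = 1.001/0.8460 = 1.184 d.
D_c = (k_1/k_r) L₀ e^(−k_1 t_c) = (0.264/1.11) × 40.8 × e^(−0.264×1.184) = 0.2378 × 40.8 × 0.7316 = 7.100 mg/L.
Minimum DO = C_s − D_c = 10.2 − 7.100 = 3.100 mg/L.
x_c = v t_c = 1.06 m/s × 1.184 d × 86400 s/d = 108400 m ≈ 108 km.

t_c ≈ 1.18 d; D_c ≈ 7.10 mg/L; min DO ≈ 3.10 mg/L; x_c ≈ 108 km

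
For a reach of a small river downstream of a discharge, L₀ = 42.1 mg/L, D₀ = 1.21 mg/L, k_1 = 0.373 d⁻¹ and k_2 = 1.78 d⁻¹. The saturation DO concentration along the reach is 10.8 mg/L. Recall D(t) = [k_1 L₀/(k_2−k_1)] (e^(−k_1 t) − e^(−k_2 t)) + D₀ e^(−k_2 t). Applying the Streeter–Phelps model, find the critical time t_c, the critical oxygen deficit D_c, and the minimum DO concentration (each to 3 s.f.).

At the critical point dD/dt = 0, so k_1 L₀ e^(−k_1 t) = k_2 D. Substituting D(t) from the Streeter–Phelps equation and solving for t gives
t_c = ln[(k_2/k_1)(1 − D₀(k_2−k_1)/(k_1 L₀))] / (k_2−k_1).
Here k_2−k_1 = 1.407 d⁻¹ and 1 − D₀(k_2−k_1)/(k_1 L₀) = 1 − 1.21×1.407/(0.373×42.1) = 0.8916, so
t_c = ln(4.772 × 0.8916) / 1.407 = 1.448 / 1.407 = 1.029 d.
L(t_c) = L₀ e^(−k_1 t_c) = 42.1 × 0.6812 = 28.68 mg/L, and at the critical point k_2 D_c = k_1 L, so D_c = (0.373/1.78) × 28.68 = 6.010 mg/L.
Minimum DO = C_s − D_c = 10.8 − 6.010 = 4.790 mg/L.

t_c ≈ 1.03 d; D_c ≈ 6.01 mg/L; min DO ≈ 4.79 mg/L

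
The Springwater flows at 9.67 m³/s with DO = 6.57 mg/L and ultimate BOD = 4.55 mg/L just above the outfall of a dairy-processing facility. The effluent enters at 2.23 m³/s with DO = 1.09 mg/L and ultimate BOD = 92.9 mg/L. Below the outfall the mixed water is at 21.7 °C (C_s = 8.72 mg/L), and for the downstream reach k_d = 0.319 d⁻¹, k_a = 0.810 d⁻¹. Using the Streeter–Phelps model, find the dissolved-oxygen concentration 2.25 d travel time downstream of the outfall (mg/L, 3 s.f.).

Mixed DO = (9.67×6.57 + 2.23×1.09)/(9.67+2.23) = 65.96/11.90 = 5.543 mg/L.
Mixed L₀ = (9.67×4.55 + 2.23×92.9)/(11.90) = 251.2/11.90 = 21.11 mg/L.
Initial deficit D₀ = C_s − DO₀ = 8.72 − 5.543 = 3.177 mg/L.
D(2.25) = [0.319×21.11/(0.810−0.319)](e^(−0.319×2.25) − e^(−0.810×2.25)) + 3.177 e^(−0.810×2.25)
= 13.71 × (0.4878 − 0.1616) + 3.177 × 0.1616 = 4.987 mg/L.
DO = 8.72 − 4.987 = 3.733 mg/L.

DO ≈ 3.73 mg/L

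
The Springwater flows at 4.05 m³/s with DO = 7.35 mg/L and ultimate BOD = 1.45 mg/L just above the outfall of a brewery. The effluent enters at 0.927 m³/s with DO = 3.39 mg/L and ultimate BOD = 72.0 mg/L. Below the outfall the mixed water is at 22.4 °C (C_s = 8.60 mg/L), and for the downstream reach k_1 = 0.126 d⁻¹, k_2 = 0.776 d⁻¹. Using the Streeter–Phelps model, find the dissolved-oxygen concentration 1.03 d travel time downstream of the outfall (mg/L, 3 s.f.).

Mixed DO = (4.05×7.35 + 0.927×3.39)/(4.05+0.927) = 32.91/4.977 = 6.612 mg/L.
Mixed L₀ = (4.05×1.45 + 0.927×72.0)/(4.977) = 72.62/4.977 = 14.59 mg/L.
Initial deficit D₀ = C_s − DO₀ = 8.60 − 6.612 = 1.988 mg/L.
D(1.03) = [0.126×14.59/(0.776−0.126)](e^(−0.126×1.03) − e^(−0.776×1.03)) + 1.988 e^(−0.776×1.03)
= 2.828 × (0.8783 − 0.4497) + 1.988 × 0.4497 = 2.106 mg/L.
DO = 8.60 − 2.106 = 6.494 mg/L.

DO ≈ 6.49 mg/L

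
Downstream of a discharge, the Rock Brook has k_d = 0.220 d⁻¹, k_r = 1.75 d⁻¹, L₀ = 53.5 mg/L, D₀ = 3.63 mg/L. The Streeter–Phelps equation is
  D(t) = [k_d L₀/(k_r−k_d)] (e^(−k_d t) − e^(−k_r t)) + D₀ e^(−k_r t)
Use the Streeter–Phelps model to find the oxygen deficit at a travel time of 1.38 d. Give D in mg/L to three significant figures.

k_d L₀/(k_r−k_d) = 0.220×53.5/(1.75−0.220) = 11.77/1.530 = 7.693 mg/L.
e^(−k_d t) = e^(−0.220×1.380) = 0.7382; e^(−k_r t) = e^(−1.75×1.380) = 0.08937.
D = 7.693 × (0.7382 − 0.08937) + 3.63 × 0.08937 = 4.991 + 0.3244 = 5.315 mg/L.

D ≈ 5.32 mg/L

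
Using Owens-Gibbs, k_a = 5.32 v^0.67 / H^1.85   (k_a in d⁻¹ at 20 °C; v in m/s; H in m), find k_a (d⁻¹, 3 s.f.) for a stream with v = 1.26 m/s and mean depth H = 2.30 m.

k_a = 5.32 × 1.26^0.67 / 2.30^1.85 = 5.32 × 1.167 / 4.669 = 1.330 d⁻¹.

k_a ≈ 1.33 d⁻¹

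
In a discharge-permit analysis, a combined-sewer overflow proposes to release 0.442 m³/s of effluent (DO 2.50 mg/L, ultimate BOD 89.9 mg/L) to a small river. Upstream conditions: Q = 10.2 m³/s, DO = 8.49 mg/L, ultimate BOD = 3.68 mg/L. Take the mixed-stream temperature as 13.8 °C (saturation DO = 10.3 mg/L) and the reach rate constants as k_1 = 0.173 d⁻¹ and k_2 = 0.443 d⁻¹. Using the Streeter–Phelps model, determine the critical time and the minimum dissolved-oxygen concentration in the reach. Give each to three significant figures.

Mixed DO = (10.2×8.49 + 0.442×2.50)/(10.2+0.442) = 87.70/10.64 = 8.241 mg/L.
Mixed L₀ = (10.2×3.68 + 0.442×89.9)/(10.64) = 77.27/10.64 = 7.261 mg/L.
Initial deficit D₀ = C_s − DO₀ = 10.3 − 8.241 = 2.059 mg/L.
t_c = (1/0.2700) ln[(0.443/0.173)(1 − 2.059×0.2700/(0.173×7.261))] = 3.704 × ln(1.428) = 1.318 d.
D_c = (0.173/0.443) × 7.261 × e^(−0.173×1.318) = 0.3905 × 7.261 × 0.7961 = 2.257 mg/L.
Minimum DO = 10.3 − 2.257 = 8.043 mg/L.

t_c ≈ 1.32 d; minimum DO ≈ 8.04 mg/L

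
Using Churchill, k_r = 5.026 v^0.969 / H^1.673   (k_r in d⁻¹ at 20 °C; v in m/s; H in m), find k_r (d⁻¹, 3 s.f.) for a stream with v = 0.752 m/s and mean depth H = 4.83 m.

k_r = 5.026 × 0.752^0.969 / 4.83^1.673 = 5.026 × 0.7587 / 13.94 = 0.2735 d⁻¹.

k_r ≈ 0.274 d⁻¹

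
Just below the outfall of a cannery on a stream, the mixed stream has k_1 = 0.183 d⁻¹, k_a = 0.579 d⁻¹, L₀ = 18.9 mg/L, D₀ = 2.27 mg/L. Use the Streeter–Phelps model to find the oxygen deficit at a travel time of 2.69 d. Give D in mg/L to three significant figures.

k_1 L₀/(k_a−k_1) = 0.183×18.9/(0.579−0.183) = 3.459/0.3960 = 8.734 mg/L.
e^(−k_1 t) = e^(−0.183×2.690) = 0.6112; e^(−k_a t) = e^(−0.579×2.690) = 0.2107.
D = 8.734 × (0.6112 − 0.2107) + 2.27 × 0.2107 = 3.499 + 0.4782 = 3.977 mg/L.

D ≈ 3.98 mg/L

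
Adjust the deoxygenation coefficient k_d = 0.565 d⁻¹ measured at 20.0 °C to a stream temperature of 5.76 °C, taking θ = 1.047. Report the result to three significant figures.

k_d ≈ 0.294 d⁻¹

k_d(T₂) = k_d(T₁) · θ^(T₂−T₁) = 0.565 × 1.047^(5.76−20.0)
= 0.565 × 1.047^-14.2 = 0.565 × 0.5199 = 0.2938 d⁻¹.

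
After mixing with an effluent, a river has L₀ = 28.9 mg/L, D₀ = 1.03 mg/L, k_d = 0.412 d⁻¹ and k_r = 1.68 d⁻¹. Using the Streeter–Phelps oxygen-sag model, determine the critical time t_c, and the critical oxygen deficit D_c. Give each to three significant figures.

At the critical point dD/dt = 0, so k_d L₀ e^(−k_d t) = k_r D. Substituting D(t) from the Streeter–Phelps equation and solving for t gives
t_c = ln[(k_r/k_d)(1 − D₀(k_r−k_d)/(k_d L₀))] / (k_r−k_d).
Here k_r−k_d = 1.268 d⁻¹ and 1 − D₀(k_r−k_d)/(k_d L₀) = 1 − 1.03×1.268/(0.412×28.9) = 0.8903, so
t_c = ln(4.078 × 0.8903) / 1.268 = 1.289 / 1.268 = 1.017 d.
L(t_c) = L₀ e^(−k_d t_c) = 28.9 × 0.6577 = 19.01 mg/L, and at the critical point k_r D_c = k_d L, so D_c = (0.412/1.68) × 19.01 = 4.662 mg/L.

t_c ≈ 1.02 d; D_c ≈ 4.66 mg/L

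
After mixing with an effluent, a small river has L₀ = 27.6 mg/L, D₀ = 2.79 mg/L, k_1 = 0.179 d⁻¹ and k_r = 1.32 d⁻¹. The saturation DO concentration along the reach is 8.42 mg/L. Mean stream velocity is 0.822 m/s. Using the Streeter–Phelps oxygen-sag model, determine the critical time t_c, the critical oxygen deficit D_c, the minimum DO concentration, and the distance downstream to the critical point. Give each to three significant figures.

With k_r/k_1 = 7.374 and 1 − D₀(k_r−k_1)/(k_1 L₀) = 0.3556,
t_c = ln(7.374 × 0.3556) / (1.32 − 0.179) = ln(2.623) / 1.141 = 0.9642/1.141 = 0.8450 d.
D_c = (k_1/k_r) L₀ e^(−k_1 t_c) = (0.179/1.32) × 27.6 × e^(−0.179×0.8450) = 0.1356 × 27.6 × 0.8596 = 3.217 mg/L.
Minimum DO = C_s − D_c = 8.42 − 3.217 = 5.203 mg/L.
x_c = v t_c = 0.822 m/s × 0.8450 d × 86400 s/d = 60010 m ≈ 60.0 km.

t_c ≈ 0.845 d; D_c ≈ 3.22 mg/L; min DO ≈ 5.20 mg/L; x_c ≈ 60.0 km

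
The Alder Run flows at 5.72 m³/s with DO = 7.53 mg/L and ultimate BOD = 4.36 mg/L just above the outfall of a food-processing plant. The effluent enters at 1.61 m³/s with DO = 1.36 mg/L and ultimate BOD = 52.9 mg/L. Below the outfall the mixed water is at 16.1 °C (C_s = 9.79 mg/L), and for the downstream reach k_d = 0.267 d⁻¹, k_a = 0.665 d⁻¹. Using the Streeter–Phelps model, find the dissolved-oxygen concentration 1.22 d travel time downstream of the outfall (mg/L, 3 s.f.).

Mixed DO = (5.72×7.53 + 1.61×1.36)/(5.72+1.61) = 45.26/7.330 = 6.175 mg/L.
Mixed L₀ = (5.72×4.36 + 1.61×52.9)/(7.330) = 110.1/7.330 = 15.02 mg/L.
Initial deficit D₀ = C_s − DO₀ = 9.79 − 6.175 = 3.615 mg/L.
D(1.22) = [0.267×15.02/(0.665−0.267)](e^(−0.267×1.22) − e^(−0.665×1.22)) + 3.615 e^(−0.665×1.22)
= 10.08 × (0.7220 − 0.4443) + 3.615 × 0.4443 = 4.405 mg/L.
DO = 9.79 − 4.405 = 5.385 mg/L.

DO ≈ 5.39 mg/L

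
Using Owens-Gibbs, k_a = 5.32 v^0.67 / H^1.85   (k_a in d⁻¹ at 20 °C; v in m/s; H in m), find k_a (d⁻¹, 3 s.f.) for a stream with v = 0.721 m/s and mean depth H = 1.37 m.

k_a = 5.32 × 0.721^0.67 / 1.37^1.85 = 5.32 × 0.8032 / 1.790 = 2.387 d⁻¹.

k_a ≈ 2.39 d⁻¹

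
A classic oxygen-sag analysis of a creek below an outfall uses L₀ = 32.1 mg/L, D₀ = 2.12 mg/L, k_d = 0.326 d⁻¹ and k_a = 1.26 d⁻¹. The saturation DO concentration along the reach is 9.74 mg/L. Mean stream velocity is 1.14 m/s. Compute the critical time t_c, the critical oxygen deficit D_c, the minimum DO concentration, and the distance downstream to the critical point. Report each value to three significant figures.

t_c ≈ 1.22 d; D_c ≈ 5.57 mg/L; min DO ≈ 4.17 mg/L; x_c ≈ 120 km

At the critical point dD/dt = 0, so k_d L₀ e^(−k_d t) = k_a D. Substituting D(t) from the Streeter–Phelps equation and solving for t gives
t_c = ln[(k_a/k_d)(1 − D₀(k_a−k_d)/(k_d L₀))] / (k_a−k_d).
Here k_a−k_d = 0.9340 d⁻¹ and 1 − D₀(k_a−k_d)/(k_d L₀) = 1 − 2.12×0.9340/(0.326×32.1) = 0.8108, so
t_c = ln(3.865 × 0.8108) / 0.9340 = 1.142 / 0.9340 = 1.223 d.
D_c = (k_d/k_a) L₀ e^(−k_d t_c) = (0.326/1.26) × 32.1 × e^(−0.326×1.223) = 0.2587 × 32.1 × 0.6712 = 5.575 mg/L.
Minimum DO = C_s − D_c = 9.74 − 5.575 = 4.165 mg/L.
x_c = v t_c = 1.14 m/s × 1.223 d × 86400 s/d = 120500 m ≈ 120 km.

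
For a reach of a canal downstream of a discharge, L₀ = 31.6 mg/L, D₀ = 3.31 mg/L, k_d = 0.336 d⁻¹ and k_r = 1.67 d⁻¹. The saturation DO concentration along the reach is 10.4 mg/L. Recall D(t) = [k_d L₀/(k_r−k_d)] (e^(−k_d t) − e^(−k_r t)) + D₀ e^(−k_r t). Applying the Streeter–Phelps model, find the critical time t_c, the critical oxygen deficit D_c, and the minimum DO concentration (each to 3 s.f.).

t_c = [1/(k_r−k_d)] ln[(k_r/k_d)(1 − D₀(k_r−k_d)/(k_d L₀))]
= [1/(1.67−0.336)] ln[(1.67/0.336)(1 − 3.31×1.334/(0.336×31.6))]
= (1/1.334) ln[4.970 × 0.5841] = 0.7496 × ln(2.903) = 0.7496 × 1.066 = 0.7990 d.
L(t_c) = L₀ e^(−k_d t_c) = 31.6 × 0.7646 = 24.16 mg/L, and at the critical point k_r D_c = k_d L, so D_c = (0.336/1.67) × 24.16 = 4.861 mg/L.
Minimum DO = C_s − D_c = 10.4 − 4.861 = 5.539 mg/L.

t_c ≈ 0.799 d; D_c ≈ 4.86 mg/L; min DO ≈ 5.54 mg/L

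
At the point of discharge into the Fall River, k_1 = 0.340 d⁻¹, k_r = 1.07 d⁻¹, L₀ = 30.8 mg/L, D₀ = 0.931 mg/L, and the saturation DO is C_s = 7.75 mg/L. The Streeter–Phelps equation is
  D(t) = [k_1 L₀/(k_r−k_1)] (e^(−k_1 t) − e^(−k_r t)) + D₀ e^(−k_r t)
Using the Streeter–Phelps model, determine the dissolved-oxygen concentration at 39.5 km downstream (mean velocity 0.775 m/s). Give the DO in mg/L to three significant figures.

DO ≈ 3.15 mg/L

Travel time t = x/v = 39.5 km / (0.775 m/s) = 39500 m / 0.775 m/s = 50970 s = 0.5899 d.
k_1 L₀/(k_r−k_1) = 0.340×30.8/(1.07−0.340) = 10.47/0.7300 = 14.35 mg/L.
e^(−k_1 t) = e^(−0.340×0.5899) = 0.8183; e^(−k_r t) = e^(−1.07×0.5899) = 0.5320.
D = 14.35 × (0.8183 − 0.5320) + 0.931 × 0.5320 = 4.107 + 0.4952 = 4.602 mg/L.
DO = C_s − D = 7.75 − 4.602 = 3.148 mg/L.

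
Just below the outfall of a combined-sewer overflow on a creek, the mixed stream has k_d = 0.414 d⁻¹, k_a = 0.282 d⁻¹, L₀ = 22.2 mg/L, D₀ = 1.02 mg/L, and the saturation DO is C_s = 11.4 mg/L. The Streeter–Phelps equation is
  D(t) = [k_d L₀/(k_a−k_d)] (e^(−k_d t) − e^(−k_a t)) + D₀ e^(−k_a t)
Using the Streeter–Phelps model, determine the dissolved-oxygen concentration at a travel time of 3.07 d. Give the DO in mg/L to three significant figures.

k_d L₀/(k_a−k_d) = 0.414×22.2/(0.282−0.414) = 9.191/-0.1320 = -69.63 mg/L.
e^(−k_d t) = e^(−0.414×3.070) = 0.2806; e^(−k_a t) = e^(−0.282×3.070) = 0.4207.
D = -69.63 × (0.2806 − 0.4207) + 1.02 × 0.4207 = 9.761 + 0.4292 = 10.19 mg/L.
DO = C_s − D = 11.4 − 10.19 = 1.210 mg/L.

DO ≈ 1.21 mg/L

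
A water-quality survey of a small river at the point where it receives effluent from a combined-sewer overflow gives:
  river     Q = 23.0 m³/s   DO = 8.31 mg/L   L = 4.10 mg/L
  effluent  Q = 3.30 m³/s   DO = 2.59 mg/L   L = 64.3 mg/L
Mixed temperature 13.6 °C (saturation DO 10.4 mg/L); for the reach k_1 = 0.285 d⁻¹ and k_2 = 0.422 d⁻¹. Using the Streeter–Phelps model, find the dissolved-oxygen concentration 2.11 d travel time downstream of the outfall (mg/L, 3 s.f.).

DO ≈ 5.91 mg/L

Mixed DO = (23.0×8.31 + 3.30×2.59)/(23.0+3.30) = 199.7/26.30 = 7.592 mg/L.
Mixed L₀ = (23.0×4.10 + 3.30×64.3)/(26.30) = 306.5/26.30 = 11.65 mg/L.
Initial deficit D₀ = C_s − DO₀ = 10.4 − 7.592 = 2.808 mg/L.
D(2.11) = [0.285×11.65/(0.422−0.285)](e^(−0.285×2.11) − e^(−0.422×2.11)) + 2.808 e^(−0.422×2.11)
= 24.24 × (0.5481 − 0.4105) + 2.808 × 0.4105 = 4.488 mg/L.
DO = 10.4 − 4.488 = 5.912 mg/L.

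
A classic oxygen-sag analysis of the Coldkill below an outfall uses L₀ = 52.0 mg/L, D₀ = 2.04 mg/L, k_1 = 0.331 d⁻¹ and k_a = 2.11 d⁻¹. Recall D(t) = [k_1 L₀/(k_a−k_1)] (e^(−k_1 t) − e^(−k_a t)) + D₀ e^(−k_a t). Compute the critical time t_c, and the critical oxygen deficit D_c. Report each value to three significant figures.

t_c ≈ 0.908 d; D_c ≈ 6.04 mg/L

t_c = [1/(k_a−k_1)] ln[(k_a/k_1)(1 − D₀(k_a−k_1)/(k_1 L₀))]
= [1/(2.11−0.331)] ln[(2.11/0.331)(1 − 2.04×1.779/(0.331×52.0))]
= (1/1.779) ln[6.375 × 0.7891] = 0.5621 × ln(5.031) = 0.5621 × 1.616 = 0.9081 d.
L(t_c) = L₀ e^(−k_1 t_c) = 52.0 × 0.7404 = 38.50 mg/L, and at the critical point k_a D_c = k_1 L, so D_c = (0.331/2.11) × 38.50 = 6.040 mg/L.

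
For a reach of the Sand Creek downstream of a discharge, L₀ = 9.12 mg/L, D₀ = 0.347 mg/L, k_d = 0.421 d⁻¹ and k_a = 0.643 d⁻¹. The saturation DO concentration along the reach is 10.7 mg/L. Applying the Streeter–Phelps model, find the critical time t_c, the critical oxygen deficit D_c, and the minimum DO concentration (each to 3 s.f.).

t_c = [1/(k_a−k_d)] ln[(k_a/k_d)(1 − D₀(k_a−k_d)/(k_d L₀))]
= [1/(0.643−0.421)] ln[(0.643/0.421)(1 − 0.347×0.2220/(0.421×9.12))]
= (1/0.2220) ln[1.527 × 0.9799] = 4.505 × ln(1.497) = 4.505 × 0.4032 = 1.816 d.
L(t_c) = L₀ e^(−k_d t_c) = 9.12 × 0.4655 = 4.245 mg/L, and at the critical point k_a D_c = k_d L, so D_c = (0.421/0.643) × 4.245 = 2.779 mg/L.
Minimum DO = C_s − D_c = 10.7 − 2.779 = 7.921 mg/L.

t_c ≈ 1.82 d; D_c ≈ 2.78 mg/L; min DO ≈ 7.92 mg/L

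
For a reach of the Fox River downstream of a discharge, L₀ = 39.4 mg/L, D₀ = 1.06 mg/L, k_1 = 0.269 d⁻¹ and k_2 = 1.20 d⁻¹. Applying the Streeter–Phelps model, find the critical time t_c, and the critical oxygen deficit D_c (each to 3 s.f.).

t_c ≈ 1.50 d; D_c ≈ 5.90 mg/L

t_c = [1/(k_2−k_1)] ln[(k_2/k_1)(1 − D₀(k_2−k_1)/(k_1 L₀))]
= [1/(1.20−0.269)] ln[(1.20/0.269)(1 − 1.06×0.9310/(0.269×39.4))]
= (1/0.9310) ln[4.461 × 0.9069] = 1.074 × ln(4.046) = 1.074 × 1.398 = 1.501 d.
L(t_c) = L₀ e^(−k_1 t_c) = 39.4 × 0.6678 = 26.31 mg/L, and at the critical point k_2 D_c = k_1 L, so D_c = (0.269/1.20) × 26.31 = 5.898 mg/L.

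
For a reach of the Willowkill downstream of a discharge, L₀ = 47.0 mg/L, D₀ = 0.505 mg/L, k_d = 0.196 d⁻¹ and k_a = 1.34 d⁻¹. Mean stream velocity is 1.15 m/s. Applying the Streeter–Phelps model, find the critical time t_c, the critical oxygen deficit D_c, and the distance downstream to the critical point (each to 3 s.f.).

t_c ≈ 1.62 d; D_c ≈ 5.00 mg/L; x_c ≈ 161 km

With k_a/k_d = 6.837 and 1 − D₀(k_a−k_d)/(k_d L₀) = 0.9373,
t_c = ln(6.837 × 0.9373) / (1.34 − 0.196) = ln(6.408) / 1.144 = 1.858/1.144 = 1.624 d.
D_c = (k_d/k_a) L₀ e^(−k_d t_c) = (0.196/1.34) × 47.0 × e^(−0.196×1.624) = 0.1463 × 47.0 × 0.7274 = 5.001 mg/L.
x_c = v t_c = 1.15 m/s × 1.624 d × 86400 s/d = 161300 m ≈ 161 km.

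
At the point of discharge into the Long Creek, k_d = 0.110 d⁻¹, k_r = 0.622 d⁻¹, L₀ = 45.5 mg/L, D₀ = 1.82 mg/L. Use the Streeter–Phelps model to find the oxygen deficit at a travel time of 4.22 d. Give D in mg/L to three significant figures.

k_d L₀/(k_r−k_d) = 0.110×45.5/(0.622−0.110) = 5.005/0.5120 = 9.775 mg/L.
e^(−k_d t) = e^(−0.110×4.220) = 0.6286; e^(−k_r t) = e^(−0.622×4.220) = 0.07245.
D = 9.775 × (0.6286 − 0.07245) + 1.82 × 0.07245 = 5.437 + 0.1319 = 5.569 mg/L.

D ≈ 5.57 mg/L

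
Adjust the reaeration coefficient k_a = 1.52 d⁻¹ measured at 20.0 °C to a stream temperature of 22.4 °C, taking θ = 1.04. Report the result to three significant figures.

k_a(T₂) = k_a(T₁) · θ^(T₂−T₁) = 1.52 × 1.04^(22.4−20.0)
= 1.52 × 1.04^2.40 = 1.52 × 1.099 = 1.670 d⁻¹.

k_a ≈ 1.67 d⁻¹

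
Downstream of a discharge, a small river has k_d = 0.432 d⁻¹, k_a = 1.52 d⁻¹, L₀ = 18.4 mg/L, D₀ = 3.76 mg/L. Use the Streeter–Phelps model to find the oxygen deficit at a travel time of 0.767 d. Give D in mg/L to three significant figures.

k_d L₀/(k_a−k_d) = 0.432×18.4/(1.52−0.432) = 7.949/1.088 = 7.306 mg/L.
e^(−k_d t) = e^(−0.432×0.7670) = 0.7180; e^(−k_a t) = e^(−1.52×0.7670) = 0.3117.
D = 7.306 × (0.7180 − 0.3117) + 3.76 × 0.3117 = 2.968 + 1.172 = 4.140 mg/L.

D ≈ 4.14 mg/L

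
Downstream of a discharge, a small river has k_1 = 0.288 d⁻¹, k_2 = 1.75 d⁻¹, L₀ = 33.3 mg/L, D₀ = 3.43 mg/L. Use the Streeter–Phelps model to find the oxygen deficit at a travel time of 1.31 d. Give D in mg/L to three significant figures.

D ≈ 4.18 mg/L

k_1 L₀/(k_2−k_1) = 0.288×33.3/(1.75−0.288) = 9.590/1.462 = 6.560 mg/L.
e^(−k_1 t) = e^(−0.288×1.310) = 0.6857; e^(−k_2 t) = e^(−1.75×1.310) = 0.1010.
D = 6.560 × (0.6857 − 0.1010) + 3.43 × 0.1010 = 3.836 + 0.3465 = 4.182 mg/L.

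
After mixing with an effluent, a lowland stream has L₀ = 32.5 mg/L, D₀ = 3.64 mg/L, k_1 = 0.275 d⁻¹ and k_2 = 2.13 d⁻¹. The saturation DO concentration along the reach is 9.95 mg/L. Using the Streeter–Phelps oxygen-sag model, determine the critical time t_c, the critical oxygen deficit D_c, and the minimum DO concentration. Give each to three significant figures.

With k_2/k_1 = 7.745 and 1 − D₀(k_2−k_1)/(k_1 L₀) = 0.2445,
t_c = ln(7.745 × 0.2445) / (2.13 − 0.275) = ln(1.894) / 1.855 = 0.6386/1.855 = 0.3443 d.
L(t_c) = L₀ e^(−k_1 t_c) = 32.5 × 0.9097 = 29.56 mg/L, and at the critical point k_2 D_c = k_1 L, so D_c = (0.275/2.13) × 29.56 = 3.817 mg/L.
Minimum DO = C_s − D_c = 9.95 − 3.817 = 6.133 mg/L.

t_c ≈ 0.344 d; D_c ≈ 3.82 mg/L; min DO ≈ 6.13 mg/L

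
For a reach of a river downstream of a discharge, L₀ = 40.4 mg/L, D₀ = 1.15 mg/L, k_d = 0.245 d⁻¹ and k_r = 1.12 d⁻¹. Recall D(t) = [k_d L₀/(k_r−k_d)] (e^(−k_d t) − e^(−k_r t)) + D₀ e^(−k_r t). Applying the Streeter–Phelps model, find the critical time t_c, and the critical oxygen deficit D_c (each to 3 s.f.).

t_c ≈ 1.61 d; D_c ≈ 5.95 mg/L

t_c = [1/(k_r−k_d)] ln[(k_r/k_d)(1 − D₀(k_r−k_d)/(k_d L₀))]
= [1/(1.12−0.245)] ln[(1.12/0.245)(1 − 1.15×0.8750/(0.245×40.4))]
= (1/0.8750) ln[4.571 × 0.8983] = 1.143 × ln(4.107) = 1.143 × 1.413 = 1.614 d.
D_c = (k_d/k_r) L₀ e^(−k_d t_c) = (0.245/1.12) × 40.4 × e^(−0.245×1.614) = 0.2187 × 40.4 × 0.6733 = 5.950 mg/L.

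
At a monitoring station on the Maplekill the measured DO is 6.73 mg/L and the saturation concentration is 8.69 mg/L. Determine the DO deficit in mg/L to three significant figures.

D ≈ 1.96 mg/L

D = C_s − C = 8.69 − 6.73 = 1.96 mg/L.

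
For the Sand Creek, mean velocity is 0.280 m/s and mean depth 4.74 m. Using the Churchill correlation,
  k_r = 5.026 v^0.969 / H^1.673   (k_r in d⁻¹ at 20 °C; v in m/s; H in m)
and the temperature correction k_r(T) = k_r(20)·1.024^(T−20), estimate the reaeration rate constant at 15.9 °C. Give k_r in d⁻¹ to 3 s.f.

k_r ≈ 0.0983 d⁻¹

k_r(20) = 5.026 × 0.280^0.969 / 4.74^1.673 = 5.026 × 0.2913 / 13.51 = 0.1084 d⁻¹.
k_r(15.9) = 0.1084 × 1.024^(15.9−20) = 0.1084 × 0.9073 = 0.09834 d⁻¹.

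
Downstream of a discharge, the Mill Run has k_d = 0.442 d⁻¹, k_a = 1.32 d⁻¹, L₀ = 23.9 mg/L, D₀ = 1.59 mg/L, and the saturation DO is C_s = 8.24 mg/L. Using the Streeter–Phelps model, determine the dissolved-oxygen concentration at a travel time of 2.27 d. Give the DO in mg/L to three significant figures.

k_d L₀/(k_a−k_d) = 0.442×23.9/(1.32−0.442) = 10.56/0.8780 = 12.03 mg/L.
e^(−k_d t) = e^(−0.442×2.270) = 0.3667; e^(−k_a t) = e^(−1.32×2.270) = 0.04997.
D = 12.03 × (0.3667 − 0.04997) + 1.59 × 0.04997 = 3.810 + 0.07945 = 3.890 mg/L.
DO = C_s − D = 8.24 − 3.890 = 4.350 mg/L.

DO ≈ 4.35 mg/L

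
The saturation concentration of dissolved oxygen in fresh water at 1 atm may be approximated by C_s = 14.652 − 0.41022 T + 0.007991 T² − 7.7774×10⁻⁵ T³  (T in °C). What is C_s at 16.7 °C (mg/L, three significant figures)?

C_s = 14.652 − 0.41022×16.7 + 0.007991×16.7² − 7.7774×10⁻⁵×16.7³ = 9.668 mg/L.

C_s ≈ 9.67 mg/L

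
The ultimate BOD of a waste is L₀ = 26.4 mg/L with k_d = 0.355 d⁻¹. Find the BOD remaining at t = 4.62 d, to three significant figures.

L ≈ 5.12 mg/L

L_t = L₀ e^(−k_d t) = 26.4 × e^(−0.355×4.62) = 26.4 × 0.1940 = 5.121 mg/L.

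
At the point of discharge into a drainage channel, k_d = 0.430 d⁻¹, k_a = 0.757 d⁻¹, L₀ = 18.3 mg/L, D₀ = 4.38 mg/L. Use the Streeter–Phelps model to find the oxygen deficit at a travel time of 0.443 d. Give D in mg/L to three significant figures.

D ≈ 5.81 mg/L

k_d L₀/(k_a−k_d) = 0.430×18.3/(0.757−0.430) = 7.869/0.3270 = 24.06 mg/L.
e^(−k_d t) = e^(−0.430×0.4430) = 0.8266; e^(−k_a t) = e^(−0.757×0.4430) = 0.7151.
D = 24.06 × (0.8266 − 0.7151) + 4.38 × 0.7151 = 2.682 + 3.132 = 5.814 mg/L.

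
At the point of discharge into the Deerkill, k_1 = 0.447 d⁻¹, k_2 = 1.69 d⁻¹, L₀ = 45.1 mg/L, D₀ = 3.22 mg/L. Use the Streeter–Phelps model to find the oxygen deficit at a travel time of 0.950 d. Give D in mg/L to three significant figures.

k_1 L₀/(k_2−k_1) = 0.447×45.1/(1.69−0.447) = 20.16/1.243 = 16.22 mg/L.
e^(−k_1 t) = e^(−0.447×0.9500) = 0.6540; e^(−k_2 t) = e^(−1.69×0.9500) = 0.2008.
D = 16.22 × (0.6540 − 0.2008) + 3.22 × 0.2008 = 7.350 + 0.6465 = 7.997 mg/L.

D ≈ 8.00 mg/L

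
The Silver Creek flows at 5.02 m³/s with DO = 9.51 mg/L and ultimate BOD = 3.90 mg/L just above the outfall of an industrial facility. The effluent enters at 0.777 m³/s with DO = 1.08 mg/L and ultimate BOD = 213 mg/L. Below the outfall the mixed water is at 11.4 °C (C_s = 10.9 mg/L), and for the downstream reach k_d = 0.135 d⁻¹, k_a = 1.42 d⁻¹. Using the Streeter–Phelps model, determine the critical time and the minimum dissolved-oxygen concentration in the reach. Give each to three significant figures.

t_c ≈ 0.748 d; minimum DO ≈ 8.16 mg/L

Mixed DO = (5.02×9.51 + 0.777×1.08)/(5.02+0.777) = 48.58/5.797 = 8.380 mg/L.
Mixed L₀ = (5.02×3.90 + 0.777×213)/(5.797) = 185.1/5.797 = 31.93 mg/L.
Initial deficit D₀ = C_s − DO₀ = 10.9 − 8.380 = 2.520 mg/L.
t_c = (1/1.285) ln[(1.42/0.135)(1 − 2.520×1.285/(0.135×31.93))] = 0.7782 × ln(2.616) = 0.7484 d.
D_c = (0.135/1.42) × 31.93 × e^(−0.135×0.7484) = 0.09507 × 31.93 × 0.9039 = 2.744 mg/L.
Minimum DO = 10.9 − 2.744 = 8.156 mg/L.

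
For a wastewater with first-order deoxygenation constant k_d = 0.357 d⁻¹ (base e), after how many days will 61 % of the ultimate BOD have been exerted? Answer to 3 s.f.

t ≈ 2.64 d

y/L₀ = 1 − e^(−k_d t) = 0.61 ⇒ e^(−k_d t) = 0.390
t = −ln(0.390) / 0.357 = 0.9416 / 0.357 = 2.638 d.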